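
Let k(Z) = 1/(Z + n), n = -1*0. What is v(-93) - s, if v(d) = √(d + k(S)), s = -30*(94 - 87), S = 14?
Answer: 210 + I*√18214/14 ≈ 210.0 + 9.64*I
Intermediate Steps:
n = 0
k(Z) = 1/Z (k(Z) = 1/(Z + 0) = 1/Z)
s = -210 (s = -30*7 = -210)
v(d) = √(1/14 + d) (v(d) = √(d + 1/14) = √(1/14 + d))
v(-93) - s = √(14 + 196*(-93))/14 - 1*(-210) = √(14 - 18228)/14 + 210 = √(-18214)/14 + 210 = (I*√18214)/14 + 210 = I*√18214/14 + 210 = 210 + I*√18214/14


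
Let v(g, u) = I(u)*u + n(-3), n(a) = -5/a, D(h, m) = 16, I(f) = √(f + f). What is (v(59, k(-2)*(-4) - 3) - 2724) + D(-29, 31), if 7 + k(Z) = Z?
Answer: -8119/3 + 33*√66 ≈ -2438.2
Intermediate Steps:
I(f) = √2*√f (I(f) = √(2*f) = √2*√f)
k(Z) = -7 + Z
v(g, u) = 5/3 + √2*u^(3/2) (v(g, u) = (√2*√u)*u - 5/(-3) = √2*u^(3/2) - 5*(-⅓) = √2*u^(3/2) + 5/3 = 5/3 + √2*u^(3/2))
(v(59, k(-2)*(-4) - 3) - 2724) + D(-29, 31) = ((5/3 + √2*((-7 - 2)*(-4) - 3)^(3/2)) - 2724) + 16 = ((5/3 + √2*(-9*(-4) - 3)^(3/2)) - 2724) + 16 = ((5/3 + √2*(36 - 3)^(3/2)) - 2724) + 16 = ((5/3 + √2*33^(3/2)) - 2724) + 16 = ((5/3 + √2*(33*√33)) - 2724) + 16 = ((5/3 + 33*√66) - 2724) + 16 = (-8167/3 + 33*√66) + 16 = -8119/3 + 33*√66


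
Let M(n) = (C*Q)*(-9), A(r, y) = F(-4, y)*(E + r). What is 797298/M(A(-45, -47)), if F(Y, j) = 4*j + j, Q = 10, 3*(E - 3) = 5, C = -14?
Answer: 132883/210 ≈ 632.78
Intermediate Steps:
E = 14/3 (E = 3 + (⅓)*5 = 3 + 5/3 = 14/3 ≈ 4.6667)
F(Y, j) = 5*j
A(r, y) = 5*y*(14/3 + r) (A(r, y) = (5*y)*(14/3 + r) = 5*y*(14/3 + r))
M(n) = 1260 (M(n) = -14*10*(-9) = -140*(-9) = 1260)
797298/M(A(-45, -47)) = 797298/1260 = 797298*(1/1260) = 132883/210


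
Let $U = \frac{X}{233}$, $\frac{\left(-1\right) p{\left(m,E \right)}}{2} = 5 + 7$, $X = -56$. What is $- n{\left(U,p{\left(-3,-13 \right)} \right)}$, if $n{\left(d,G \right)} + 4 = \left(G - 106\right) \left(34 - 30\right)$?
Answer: $524$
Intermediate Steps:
$p{\left(m,E \right)} = -24$ ($p{\left(m,E \right)} = - 2 \left(5 + 7\right) = \left(-2\right) 12 = -24$)
$U = - \frac{56}{233} \approx -0.24034$
$n{\left(d,G \right)} = -428 + 4 G$ ($n{\left(d,G \right)} = -4 + \left(G - 106\right) \left(34 - 30\right) = -4 + \left(-106 + G\right) 4 = -4 + \left(-424 + 4 G\right) = -428 + 4 G$)
$- n{\left(U,p{\left(-3,-13 \right)} \right)} = - (-428 + 4 \left(-24\right)) = - (-428 - 96) = \left(-1\right) \left(-524\right) = 524$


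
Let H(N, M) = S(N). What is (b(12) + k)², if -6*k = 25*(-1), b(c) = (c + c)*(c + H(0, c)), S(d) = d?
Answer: 3073009/36 ≈ 85361.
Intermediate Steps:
H(N, M) = N
b(c) = 2*c² (b(c) = (c + c)*(c + 0) = (2*c)*c = 2*c²)
k = 25/6 (k = -25*(-1)/6 = -⅙*(-25) = 25/6 ≈ 4.1667)
(b(12) + k)² = (2*12² + 25/6)² = (2*144 + 25/6)² = (288 + 25/6)² = (1753/6)² = 3073009/36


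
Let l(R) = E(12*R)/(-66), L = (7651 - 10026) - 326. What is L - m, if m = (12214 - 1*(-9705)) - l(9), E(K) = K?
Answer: -270838/11 ≈ -24622.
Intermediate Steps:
L = -2701 (L = -2375 - 326 = -2701)
l(R) = -2*R/11 (l(R) = (12*R)/(-66) = (12*R)*(-1/66) = -2*R/11)
m = 241127/11 (m = (12214 - 1*(-9705)) - (-2)*9/11 = (12214 + 9705) - 1*(-18/11) = 21919 + 18/11 = 241127/11 ≈ 21921.)
L - m = -2701 - 1*241127/11 = -2701 - 241127/11 = -270838/11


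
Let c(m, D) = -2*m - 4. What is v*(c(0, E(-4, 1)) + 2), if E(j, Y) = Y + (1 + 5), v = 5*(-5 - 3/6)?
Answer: 55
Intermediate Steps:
v = -55/2 (v = 5*(-5 - 3*1/6) = 5*(-5 - 1/2) = 5*(-11/2) = -55/2 ≈ -27.500)
E(j, Y) = 6 + Y (E(j, Y) = Y + 6 = 6 + Y)
c(m, D) = -4 - 2*m
v*(c(0, E(-4, 1)) + 2) = -55*((-4 - 2*0) + 2)/2 = -55*((-4 + 0) + 2)/2 = -55*(-4 + 2)/2 = -55/2*(-2) = 55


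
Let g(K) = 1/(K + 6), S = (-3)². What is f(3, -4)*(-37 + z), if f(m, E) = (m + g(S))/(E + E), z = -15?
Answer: 299/15 ≈ 19.933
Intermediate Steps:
S = 9
g(K) = 1/(6 + K)
f(m, E) = (1/15 + m)/(2*E) (f(m, E) = (m + 1/(6 + 9))/(E + E) = (m + 1/15)/((2*E)) = (m + 1/15)*(1/(2*E)) = (1/15 + m)*(1/(2*E)) = (1/15 + m)/(2*E))
f(3, -4)*(-37 + z) = ((1/30)*(1 + 15*3)/(-4))*(-37 - 15) = ((1/30)*(-¼)*(1 + 45))*(-52) = ((1/30)*(-¼)*46)*(-52) = -23/60*(-52) = 299/15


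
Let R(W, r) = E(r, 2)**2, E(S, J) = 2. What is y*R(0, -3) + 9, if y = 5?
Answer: 29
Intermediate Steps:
R(W, r) = 4 (R(W, r) = 2**2 = 4)
y*R(0, -3) + 9 = 5*4 + 9 = 20 + 9 = 29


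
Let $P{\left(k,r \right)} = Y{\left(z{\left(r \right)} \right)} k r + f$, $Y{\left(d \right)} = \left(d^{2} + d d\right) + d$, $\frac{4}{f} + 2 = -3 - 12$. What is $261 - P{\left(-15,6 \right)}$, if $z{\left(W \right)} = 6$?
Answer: $\frac{123781}{17} \approx 7281.2$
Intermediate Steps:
$f = - \frac{4}{17}$ ($f = \frac{4}{-2 - 15} = \frac{4}{-17} = 4 \left(- \frac{1}{17}\right) = - \frac{4}{17} \approx -0.23529$)
$Y{\left(d \right)} = d + 2 d^{2}$ ($Y{\left(d \right)} = \left(d^{2} + d^{2}\right) + d = 2 d^{2} + d = d + 2 d^{2}$)
$P{\left(k,r \right)} = - \frac{4}{17} + 78 k r$ ($P{\left(k,r \right)} = 6 \left(1 + 2 \cdot 6\right) k r - \frac{4}{17} = 6 \left(1 + 12\right) k r - \frac{4}{17} = 6 \cdot 13 k r - \frac{4}{17} = 78 k r - \frac{4}{17} = - \frac{4}{17} + 78 k r$)
$261 - P{\left(-15,6 \right)} = 261 - \left(- \frac{4}{17} + 78 \left(-15\right) 6\right) = 261 - \left(- \frac{4}{17} - 7020\right) = 261 - - \frac{119344}{17} = 261 + \frac{119344}{17} = \frac{123781}{17}$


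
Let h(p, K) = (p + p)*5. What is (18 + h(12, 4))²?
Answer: 19044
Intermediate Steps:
h(p, K) = 10*p (h(p, K) = (2*p)*5 = 10*p)
(18 + h(12, 4))² = (18 + 10*12)² = (18 + 120)² = 138² = 19044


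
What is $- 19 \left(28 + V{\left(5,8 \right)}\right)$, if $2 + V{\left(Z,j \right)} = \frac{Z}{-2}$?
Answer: $- \frac{893}{2} \approx -446.5$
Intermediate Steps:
$V{\left(Z,j \right)} = -2 - \frac{Z}{2}$ ($V{\left(Z,j \right)} = -2 + \frac{Z}{-2} = -2 + Z \left(- \frac{1}{2}\right) = -2 - \frac{Z}{2}$)
$- 19 \left(28 + V{\left(5,8 \right)}\right) = - 19 \left(28 - \frac{9}{2}\right) = \left(-19\right) \frac{47}{2} = - \frac{893}{2}$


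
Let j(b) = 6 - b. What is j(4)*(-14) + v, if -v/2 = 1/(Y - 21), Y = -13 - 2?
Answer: -503/18 ≈ -27.944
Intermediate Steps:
Y = -15
v = 1/18 (v = -2/(-15 - 21) = -2/(-36) = -2*(-1/36) = 1/18 ≈ 0.055556)
j(4)*(-14) + v = (6 - 1*4)*(-14) + 1/18 = (6 - 4)*(-14) + 1/18 = 2*(-14) + 1/18 = -28 + 1/18 = -503/18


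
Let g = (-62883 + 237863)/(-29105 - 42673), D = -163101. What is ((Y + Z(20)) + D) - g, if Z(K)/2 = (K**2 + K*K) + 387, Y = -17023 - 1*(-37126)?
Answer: -5046767246/35889 ≈ -1.4062e+5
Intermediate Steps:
Y = 20103 (Y = -17023 + 37126 = 20103)
Z(K) = 774 + 4*K**2 (Z(K) = 2*((K**2 + K*K) + 387) = 2*((K**2 + K**2) + 387) = 2*(2*K**2 + 387) = 2*(387 + 2*K**2) = 774 + 4*K**2)
g = -87490/35889 (g = 174980/(-71778) = 174980*(-1/71778) = -87490/35889 ≈ -2.4378)
((Y + Z(20)) + D) - g = ((20103 + (774 + 4*20**2)) - 163101) - 1*(-87490/35889) = ((20103 + (774 + 4*400)) - 163101) + 87490/35889 = ((20103 + (774 + 1600)) - 163101) + 87490/35889 = ((20103 + 2374) - 163101) + 87490/35889 = (22477 - 163101) + 87490/35889 = -140624 + 87490/35889 = -5046767246/35889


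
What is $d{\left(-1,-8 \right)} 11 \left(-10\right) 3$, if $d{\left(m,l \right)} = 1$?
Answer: $-330$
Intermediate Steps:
$d{\left(-1,-8 \right)} 11 \left(-10\right) 3 = 1 \cdot 11 \left(-10\right) 3 = 1 \left(\left(-110\right) 3\right) = 1 \left(-330\right) = -330$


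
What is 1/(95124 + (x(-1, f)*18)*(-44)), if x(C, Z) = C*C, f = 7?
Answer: 1/94332 ≈ 1.0601e-5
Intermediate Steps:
x(C, Z) = C**2
1/(95124 + (x(-1, f)*18)*(-44)) = 1/(95124 + ((-1)**2*18)*(-44)) = 1/(95124 + (1*18)*(-44)) = 1/(95124 + 18*(-44)) = 1/(95124 - 792) = 1/94332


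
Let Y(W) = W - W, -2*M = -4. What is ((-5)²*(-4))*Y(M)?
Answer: 0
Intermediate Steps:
M = 2 (M = -½*(-4) = 2)
Y(W) = 0
((-5)²*(-4))*Y(M) = ((-5)²*(-4))*0 = (25*(-4))*0 = -100*0 = 0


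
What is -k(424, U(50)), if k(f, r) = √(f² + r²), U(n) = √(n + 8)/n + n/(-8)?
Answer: -√(1798150857 - 2500*√58)/100 ≈ -424.04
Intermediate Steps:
U(n) = -n/8 + √(8 + n)/n (U(n) = √(8 + n)/n + n*(-⅛) = √(8 + n)/n - n/8 = -n/8 + √(8 + n)/n)
-k(424, U(50)) = -√(424² + (-⅛*50 + √(8 + 50)/50)²) = -√(179776 + (-25/4 + √58/50)²)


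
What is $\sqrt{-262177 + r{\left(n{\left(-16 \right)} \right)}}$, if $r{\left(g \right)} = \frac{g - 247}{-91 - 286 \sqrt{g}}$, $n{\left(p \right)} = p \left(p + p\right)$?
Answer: $\frac{2 \sqrt{-77539709 - 3899096344 \sqrt{2}}}{13 \sqrt{7 + 352 \sqrt{2}}} \approx 512.03 i$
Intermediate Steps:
$n{\left(p \right)} = 2 p^{2}$ ($n{\left(p \right)} = p 2 p = 2 p^{2}$)
$r{\left(g \right)} = \frac{-247 + g}{-91 - 286 \sqrt{g}}$
$\sqrt{-262177 + r{\left(n{\left(-16 \right)} \right)}} = \sqrt{-262177 + \frac{247 - 2 \left(-16\right)^{2}}{13 \left(7 + 22 \sqrt{2 \left(-16\right)^{2}}\right)}} = \sqrt{-262177 + \frac{247 - 2 \cdot 256}{13 \left(7 + 22 \sqrt{2 \cdot 256}\right)}} = \sqrt{-262177 + \frac{247 - 512}{13 \left(7 + 22 \sqrt{512}\right)}} = \sqrt{-262177 + \frac{247 - 512}{13 \left(7 + 22 \cdot 16 \sqrt{2}\right)}} = \sqrt{-262177 + \frac{1}{13} \frac{1}{7 + 352 \sqrt{2}} \left(-265\right)} = \sqrt{-262177 - \frac{265}{13 \left(7 + 352 \sqrt{2}\right)}}$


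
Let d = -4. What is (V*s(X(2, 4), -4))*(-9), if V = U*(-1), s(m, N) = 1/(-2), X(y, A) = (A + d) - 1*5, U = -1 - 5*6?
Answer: 279/2 ≈ 139.50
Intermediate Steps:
U = -31 (U = -1 - 30 = -31)
X(y, A) = -9 + A (X(y, A) = (A - 4) - 1*5 = (-4 + A) - 5 = -9 + A)
s(m, N) = -1/2
V = 31 (V = -31*(-1) = 31)
(V*s(X(2, 4), -4))*(-9) = (31*(-1/2))*(-9) = -31/2*(-9) = 279/2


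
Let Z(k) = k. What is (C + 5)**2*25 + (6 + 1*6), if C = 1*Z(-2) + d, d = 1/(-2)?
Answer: 673/4 ≈ 168.25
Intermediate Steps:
d = -1/2 ≈ -0.50000
C = -5/2 (C = 1*(-2) - 1/2 = -2 - 1/2 = -5/2 ≈ -2.5000)
(C + 5)**2*25 + (6 + 1*6) = (-5/2 + 5)**2*25 + (6 + 1*6) = (5/2)**2*25 + (6 + 6) = (25/4)*25 + 12 = 625/4 + 12 = 673/4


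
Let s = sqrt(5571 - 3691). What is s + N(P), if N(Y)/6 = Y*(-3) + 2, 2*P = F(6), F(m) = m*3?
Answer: -150 + 2*sqrt(470) ≈ -106.64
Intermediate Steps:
F(m) = 3*m
P = 9 (P = (3*6)/2 = (1/2)*18 = 9)
N(Y) = 12 - 18*Y (N(Y) = 6*(Y*(-3) + 2) = 6*(-3*Y + 2) = 6*(2 - 3*Y) = 12 - 18*Y)
s = 2*sqrt(470) (s = sqrt(1880) = 2*sqrt(470) ≈ 43.359)
s + N(P) = 2*sqrt(470) + (12 - 18*9) = 2*sqrt(470) + (12 - 162) = 2*sqrt(470) - 150 = -150 + 2*sqrt(470)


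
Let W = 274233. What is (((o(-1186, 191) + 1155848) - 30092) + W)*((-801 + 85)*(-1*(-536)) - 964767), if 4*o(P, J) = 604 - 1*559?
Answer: -7551842148543/4 ≈ -1.8880e+12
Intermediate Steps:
o(P, J) = 45/4 (o(P, J) = (604 - 1*559)/4 = (604 - 559)/4 = (1/4)*45 = 45/4)
(((o(-1186, 191) + 1155848) - 30092) + W)*((-801 + 85)*(-1*(-536)) - 964767) = (((45/4 + 1155848) - 30092) + 274233)*((-801 + 85)*(-1*(-536)) - 964767) = ((4623437/4 - 30092) + 274233)*(-716*536 - 964767) = (4503069/4 + 274233)*(-383776 - 964767) = (5600001/4)*(-1348543) = -7551842148543/4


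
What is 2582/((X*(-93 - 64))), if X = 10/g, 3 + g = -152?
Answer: 40021/157 ≈ 254.91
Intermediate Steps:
g = -155 (g = -3 - 152 = -155)
X = -2/31 (X = 10/(-155) = 10*(-1/155) = -2/31 ≈ -0.064516)
2582/((X*(-93 - 64))) = 2582/((-2*(-93 - 64)/31)) = 2582/((-2/31*(-157))) = 2582/(314/31) = 2582*(31/314) = 40021/157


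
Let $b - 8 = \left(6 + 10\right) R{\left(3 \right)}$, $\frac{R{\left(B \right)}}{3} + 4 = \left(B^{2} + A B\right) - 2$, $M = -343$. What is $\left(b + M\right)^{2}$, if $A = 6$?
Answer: $452929$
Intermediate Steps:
$R{\left(B \right)} = -18 + 3 B^{2} + 18 B$ ($R{\left(B \right)} = -12 + 3 \left(\left(B^{2} + 6 B\right) - 2\right) = -12 + 3 \left(-2 + B^{2} + 6 B\right) = -12 + \left(-6 + 3 B^{2} + 18 B\right) = -18 + 3 B^{2} + 18 B$)
$b = 1016$ ($b = 8 + \left(6 + 10\right) \left(-18 + 3 \cdot 3^{2} + 18 \cdot 3\right) = 8 + 16 \left(-18 + 3 \cdot 9 + 54\right) = 8 + 16 \left(-18 + 27 + 54\right) = 8 + 16 \cdot 63 = 8 + 1008 = 1016$)
$\left(b + M\right)^{2} = \left(1016 - 343\right)^{2} = 673^{2} = 452929$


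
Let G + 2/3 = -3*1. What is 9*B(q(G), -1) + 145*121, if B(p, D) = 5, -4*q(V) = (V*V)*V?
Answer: 17590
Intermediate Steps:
G = -11/3 (G = -⅔ - 3*1 = -⅔ - 3 = -11/3 ≈ -3.6667)
q(V) = -V³/4 (q(V) = -V*V*V/4 = -V²*V/4 = -V³/4)
9*B(q(G), -1) + 145*121 = 9*5 + 145*121 = 45 + 17545 = 17590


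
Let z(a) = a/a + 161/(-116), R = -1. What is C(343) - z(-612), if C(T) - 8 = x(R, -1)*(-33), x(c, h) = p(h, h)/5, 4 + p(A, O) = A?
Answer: 4801/116 ≈ 41.388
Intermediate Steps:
p(A, O) = -4 + A
z(a) = -45/116 (z(a) = 1 + 161*(-1/116) = 1 - 161/116 = -45/116)
x(c, h) = -4/5 + h/5 (x(c, h) = (-4 + h)/5 = (-4 + h)*(1/5) = -4/5 + h/5)
C(T) = 41 (C(T) = 8 + (-4/5 + (1/5)*(-1))*(-33) = 8 + (-4/5 - 1/5)*(-33) = 8 - 1*(-33) = 8 + 33 = 41)
C(343) - z(-612) = 41 - 1*(-45/116) = 41 + 45/116 = 4801/116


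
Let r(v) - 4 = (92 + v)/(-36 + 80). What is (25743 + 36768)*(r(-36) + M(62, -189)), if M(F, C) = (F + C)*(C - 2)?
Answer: 16683248235/11 ≈ 1.5167e+9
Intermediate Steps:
M(F, C) = (-2 + C)*(C + F) (M(F, C) = (C + F)*(-2 + C) = (-2 + C)*(C + F))
r(v) = 67/11 + v/44 (r(v) = 4 + (92 + v)/(-36 + 80) = 4 + (92 + v)/44 = 4 + (92 + v)*(1/44) = 4 + (23/11 + v/44) = 67/11 + v/44)
(25743 + 36768)*(r(-36) + M(62, -189)) = (25743 + 36768)*((67/11 + (1/44)*(-36)) + ((-189)² - 2*(-189) - 2*62 - 189*62)) = 62511*((67/11 - 9/11) + (35721 + 378 - 124 - 11718)) = 62511*(58/11 + 24257) = 62511*(266885/11) = 16683248235/11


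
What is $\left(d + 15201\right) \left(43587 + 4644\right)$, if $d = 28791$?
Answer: $2121778152$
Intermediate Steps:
$\left(d + 15201\right) \left(43587 + 4644\right) = \left(28791 + 15201\right) \left(43587 + 4644\right) = 43992 \cdot 48231 = 2121778152$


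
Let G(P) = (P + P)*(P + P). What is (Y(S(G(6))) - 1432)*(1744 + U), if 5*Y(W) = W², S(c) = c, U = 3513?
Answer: 71369032/5 ≈ 1.4274e+7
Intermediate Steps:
G(P) = 4*P² (G(P) = (2*P)*(2*P) = 4*P²)
Y(W) = W²/5
(Y(S(G(6))) - 1432)*(1744 + U) = ((4*6²)²/5 - 1432)*(1744 + 3513) = ((4*36)²/5 - 1432)*5257 = ((⅕)*144² - 1432)*5257 = ((⅕)*20736 - 1432)*5257 = (20736/5 - 1432)*5257 = (13576/5)*5257 = 71369032/5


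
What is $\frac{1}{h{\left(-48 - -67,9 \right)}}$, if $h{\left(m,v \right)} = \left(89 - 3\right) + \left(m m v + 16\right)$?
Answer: $\frac{1}{3351} \approx 0.00029842$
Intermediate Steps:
$h{\left(m,v \right)} = 102 + v m^{2}$ ($h{\left(m,v \right)} = 86 + \left(m^{2} v + 16\right) = 86 + \left(v m^{2} + 16\right) = 86 + \left(16 + v m^{2}\right) = 102 + v m^{2}$)
$\frac{1}{h{\left(-48 - -67,9 \right)}} = \frac{1}{102 + 9 \left(-48 - -67\right)^{2}} = \frac{1}{102 + 9 \left(-48 + 67\right)^{2}} = \frac{1}{102 + 9 \cdot 19^{2}} = \frac{1}{102 + 9 \cdot 361} = \frac{1}{102 + 3249} = \frac{1}{3351}$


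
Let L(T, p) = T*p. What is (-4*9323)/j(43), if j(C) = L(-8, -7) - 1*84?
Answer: 9323/7 ≈ 1331.9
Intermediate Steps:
j(C) = -28 (j(C) = -8*(-7) - 1*84 = 56 - 84 = -28)
(-4*9323)/j(43) = -4*9323/(-28) = -37292*(-1/28) = 9323/7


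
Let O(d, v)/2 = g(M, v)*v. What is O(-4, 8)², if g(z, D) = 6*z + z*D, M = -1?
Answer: 50176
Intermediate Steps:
g(z, D) = 6*z + D*z
O(d, v) = 2*v*(-6 - v) (O(d, v) = 2*((-(6 + v))*v) = 2*((-6 - v)*v) = 2*(v*(-6 - v)) = 2*v*(-6 - v))
O(-4, 8)² = (-2*8*(6 + 8))² = (-2*8*14)² = (-224)² = 50176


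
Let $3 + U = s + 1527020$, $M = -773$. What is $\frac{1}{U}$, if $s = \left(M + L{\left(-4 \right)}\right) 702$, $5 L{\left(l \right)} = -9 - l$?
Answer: $\frac{1}{983669} \approx 1.0166 \cdot 10^{-6}$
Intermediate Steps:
$L{\left(l \right)} = - \frac{9}{5} - \frac{l}{5}$ ($L{\left(l \right)} = \frac{-9 - l}{5} = - \frac{9}{5} - \frac{l}{5}$)
$s = -543348$ ($s = \left(-773 - 1\right) 702 = \left(-774\right) 702 = -543348$)
$U = 983669$ ($U = -3 + \left(-543348 + 1527020\right) = -3 + 983672 = 983669$)
$\frac{1}{U} = \frac{1}{983669}$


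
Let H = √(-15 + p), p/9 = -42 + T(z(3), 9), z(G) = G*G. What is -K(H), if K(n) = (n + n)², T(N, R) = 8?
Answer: 1284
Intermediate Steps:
z(G) = G²
p = -306 (p = 9*(-42 + 8) = 9*(-34) = -306)
H = I*√321 (H = √(-15 - 306) = √(-321) = I*√321 ≈ 17.916*I)
K(n) = 4*n² (K(n) = (2*n)² = 4*n²)
-K(H) = -4*(I*√321)² = -4*(-321) = -1*(-1284) = 1284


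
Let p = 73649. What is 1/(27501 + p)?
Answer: 1/101150 ≈ 9.8863e-6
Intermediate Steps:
1/(27501 + p) = 1/(27501 + 73649) = 1/101150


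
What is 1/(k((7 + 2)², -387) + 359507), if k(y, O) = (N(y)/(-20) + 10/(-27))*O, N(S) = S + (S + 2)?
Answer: 15/5442356 ≈ 2.7562e-6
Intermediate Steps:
N(S) = 2 + 2*S (N(S) = S + (2 + S) = 2 + 2*S)
k(y, O) = O*(-127/270 - y/10) (k(y, O) = ((2 + 2*y)/(-20) + 10/(-27))*O = ((2 + 2*y)*(-1/20) + 10*(-1/27))*O = ((-⅒ - y/10) - 10/27)*O = (-127/270 - y/10)*O = O*(-127/270 - y/10))
1/(k((7 + 2)², -387) + 359507) = 1/(-1/270*(-387)*(127 + 27*(7 + 2)²) + 359507) = 1/(-1/270*(-387)*(127 + 27*9²) + 359507) = 1/(-1/270*(-387)*(127 + 27*81) + 359507) = 1/(-1/270*(-387)*(127 + 2187) + 359507) = 1/(-1/270*(-387)*2314 + 359507) = 1/(49751/15 + 359507) = 1/(5442356/15) = 15/5442356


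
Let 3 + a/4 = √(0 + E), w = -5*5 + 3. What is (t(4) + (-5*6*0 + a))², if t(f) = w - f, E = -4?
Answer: 1380 - 608*I ≈ 1380.0 - 608.0*I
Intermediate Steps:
w = -22 (w = -25 + 3 = -22)
t(f) = -22 - f
a = -12 + 8*I (a = -12 + 4*√(0 - 4) = -12 + 4*√(-4) = -12 + 4*(2*I) = -12 + 8*I ≈ -12.0 + 8.0*I)
(t(4) + (-5*6*0 + a))² = ((-22 - 1*4) + (-5*6*0 + (-12 + 8*I)))² = ((-22 - 4) + (-30*0 + (-12 + 8*I)))² = (-26 + (0 + (-12 + 8*I)))² = (-26 + (-12 + 8*I))² = (-38 + 8*I)²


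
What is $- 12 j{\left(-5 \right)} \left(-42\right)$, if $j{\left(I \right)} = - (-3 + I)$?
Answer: $4032$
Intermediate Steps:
$j{\left(I \right)} = 3 - I$
$- 12 j{\left(-5 \right)} \left(-42\right) = - 12 \left(3 - -5\right) \left(-42\right) = - 12 \left(3 + 5\right) \left(-42\right) = \left(-12\right) 8 \left(-42\right) = \left(-96\right) \left(-42\right) = 4032$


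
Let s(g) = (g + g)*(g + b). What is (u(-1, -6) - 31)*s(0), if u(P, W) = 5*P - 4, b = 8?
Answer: 0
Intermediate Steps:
s(g) = 2*g*(8 + g) (s(g) = (g + g)*(g + 8) = (2*g)*(8 + g) = 2*g*(8 + g))
u(P, W) = -4 + 5*P
(u(-1, -6) - 31)*s(0) = ((-4 + 5*(-1)) - 31)*(2*0*(8 + 0)) = ((-4 - 5) - 31)*(2*0*8) = (-9 - 31)*0 = -40*0 = 0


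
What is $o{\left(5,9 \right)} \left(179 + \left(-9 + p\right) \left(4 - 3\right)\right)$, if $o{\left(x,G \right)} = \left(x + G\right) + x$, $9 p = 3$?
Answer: $\frac{9709}{3} \approx 3236.3$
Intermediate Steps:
$p = \frac{1}{3}$ ($p = \frac{1}{9} \cdot 3 = \frac{1}{3} \approx 0.33333$)
$o{\left(x,G \right)} = G + 2 x$ ($o{\left(x,G \right)} = \left(G + x\right) + x = G + 2 x$)
$o{\left(5,9 \right)} \left(179 + \left(-9 + p\right) \left(4 - 3\right)\right) = \left(9 + 2 \cdot 5\right) \left(179 + \left(-9 + \frac{1}{3}\right) \left(4 - 3\right)\right) = \left(9 + 10\right) \left(179 - \frac{26 \left(4 - 3\right)}{3}\right) = 19 \left(179 - \frac{26}{3}\right) = 19 \cdot \frac{511}{3} = \frac{9709}{3}$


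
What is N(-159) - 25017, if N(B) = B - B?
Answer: -25017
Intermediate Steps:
N(B) = 0
N(-159) - 25017 = 0 - 25017 = -25017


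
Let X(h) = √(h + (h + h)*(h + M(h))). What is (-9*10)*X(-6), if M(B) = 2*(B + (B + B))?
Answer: -90*√498 ≈ -2008.4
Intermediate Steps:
M(B) = 6*B (M(B) = 2*(B + 2*B) = 2*(3*B) = 6*B)
X(h) = √(h + 14*h²) (X(h) = √(h + (h + h)*(h + 6*h)) = √(h + (2*h)*(7*h)) = √(h + 14*h²))
(-9*10)*X(-6) = (-9*10)*√(-6*(1 + 14*(-6))) = -90*√498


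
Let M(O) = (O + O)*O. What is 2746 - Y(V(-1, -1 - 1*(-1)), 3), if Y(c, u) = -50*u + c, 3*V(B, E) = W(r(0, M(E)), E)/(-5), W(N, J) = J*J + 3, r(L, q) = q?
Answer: 14481/5 ≈ 2896.2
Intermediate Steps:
M(O) = 2*O² (M(O) = (2*O)*O = 2*O²)
W(N, J) = 3 + J² (W(N, J) = J² + 3 = 3 + J²)
V(B, E) = -⅕ - E²/15 (V(B, E) = ((3 + E²)/(-5))/3 = ((3 + E²)*(-⅕))/3 = (-⅗ - E²/5)/3 = -⅕ - E²/15)
Y(c, u) = c - 50*u
2746 - Y(V(-1, -1 - 1*(-1)), 3) = 2746 - ((-⅕ - (-1 - 1*(-1))²/15) - 50*3) = 2746 - ((-⅕ - (-1 + 1)²/15) - 150) = 2746 - ((-⅕ - 1/15*0²) - 150) = 2746 - ((-⅕ - 1/15*0) - 150) = 2746 - ((-⅕ + 0) - 150) = 2746 - (-⅕ - 150) = 2746 - 1*(-751/5) = 2746 + 751/5 = 14481/5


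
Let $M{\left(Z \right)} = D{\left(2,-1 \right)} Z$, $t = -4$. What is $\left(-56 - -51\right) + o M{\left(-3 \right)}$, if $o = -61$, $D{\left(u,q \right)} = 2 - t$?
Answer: $1093$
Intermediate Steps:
$D{\left(u,q \right)} = 6$ ($D{\left(u,q \right)} = 2 - -4 = 2 + 4 = 6$)
$M{\left(Z \right)} = 6 Z$
$\left(-56 - -51\right) + o M{\left(-3 \right)} = \left(-56 - -51\right) - 61 \cdot 6 \left(-3\right) = \left(-56 + 51\right) - -1098 = -5 + 1098 = 1093$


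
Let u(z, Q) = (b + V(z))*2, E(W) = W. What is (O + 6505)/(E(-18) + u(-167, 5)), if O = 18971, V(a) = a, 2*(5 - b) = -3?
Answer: -8492/113 ≈ -75.150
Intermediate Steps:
b = 13/2 (b = 5 - ½*(-3) = 5 + 3/2 = 13/2 ≈ 6.5000)
u(z, Q) = 13 + 2*z (u(z, Q) = (13/2 + z)*2 = 13 + 2*z)
(O + 6505)/(E(-18) + u(-167, 5)) = (18971 + 6505)/(-18 + (13 + 2*(-167))) = 25476/(-18 + (13 - 334)) = 25476/(-18 - 321) = 25476/(-339) = 25476*(-1/339) = -8492/113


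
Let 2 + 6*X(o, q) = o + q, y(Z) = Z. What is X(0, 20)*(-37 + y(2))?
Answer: -105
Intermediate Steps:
X(o, q) = -1/3 + o/6 + q/6 (X(o, q) = -1/3 + (o + q)/6 = -1/3 + (o/6 + q/6) = -1/3 + o/6 + q/6)
X(0, 20)*(-37 + y(2)) = (-1/3 + (1/6)*0 + (1/6)*20)*(-37 + 2) = (-1/3 + 0 + 10/3)*(-35) = 3*(-35) = -105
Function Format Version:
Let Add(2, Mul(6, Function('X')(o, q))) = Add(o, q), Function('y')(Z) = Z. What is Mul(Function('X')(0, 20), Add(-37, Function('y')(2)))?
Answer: -105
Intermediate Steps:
Function('X')(o, q) = Add(Rational(-1, 3), Mul(Rational(1, 6), o), Mul(Rational(1, 6), q)) (Function('X')(o, q) = Add(Rational(-1, 3), Mul(Rational(1, 6), Add(o, q))) = Add(Rational(-1, 3), Add(Mul(Rational(1, 6), o), Mul(Rational(1, 6), q))) = Add(Rational(-1, 3), Mul(Rational(1, 6), o), Mul(Rational(1, 6), q)))
Mul(Function('X')(0, 20), Add(-37, Function('y')(2))) = Mul(Add(Rational(-1, 3), Mul(Rational(1, 6), 0), Mul(Rational(1, 6), 20)), Add(-37, 2)) = Mul(Add(Rational(-1, 3), 0, Rational(10, 3)), -35) = Mul(3, -35) = -105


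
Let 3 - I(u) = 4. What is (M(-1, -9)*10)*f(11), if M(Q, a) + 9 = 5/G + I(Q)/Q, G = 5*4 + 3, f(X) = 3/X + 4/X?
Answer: -12530/253 ≈ -49.526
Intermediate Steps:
f(X) = 7/X
I(u) = -1 (I(u) = 3 - 1*4 = 3 - 4 = -1)
G = 23 (G = 20 + 3 = 23)
M(Q, a) = -202/23 - 1/Q (M(Q, a) = -9 + (5/23 - 1/Q) = -202/23 - 1/Q)
(M(-1, -9)*10)*f(11) = ((-202/23 - 1/(-1))*10)*(7/11) = ((-202/23 - 1*(-1))*10)*(7*(1/11)) = ((-202/23 + 1)*10)*(7/11) = -179/23*10*(7/11) = -1790/23*7/11 = -12530/253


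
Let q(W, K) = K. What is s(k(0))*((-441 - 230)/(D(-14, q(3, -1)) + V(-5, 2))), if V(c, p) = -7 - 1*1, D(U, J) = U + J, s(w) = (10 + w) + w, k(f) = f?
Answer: 6710/23 ≈ 291.74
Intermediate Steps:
s(w) = 10 + 2*w
D(U, J) = J + U
V(c, p) = -8 (V(c, p) = -7 - 1 = -8)
s(k(0))*((-441 - 230)/(D(-14, q(3, -1)) + V(-5, 2))) = (10 + 2*0)*((-441 - 230)/((-1 - 14) - 8)) = (10 + 0)*(-671/(-15 - 8)) = 10*(-671/(-23)) = 10*(-671*(-1/23)) = 10*(671/23) = 6710/23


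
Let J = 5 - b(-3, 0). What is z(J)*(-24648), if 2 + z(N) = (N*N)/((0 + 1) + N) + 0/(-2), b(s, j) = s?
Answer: -377936/3 ≈ -1.2598e+5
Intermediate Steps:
J = 8 (J = 5 - 1*(-3) = 5 + 3 = 8)
z(N) = -2 + N²/(1 + N) (z(N) = -2 + ((N*N)/((0 + 1) + N) + 0/(-2)) = -2 + (N²/(1 + N) + 0*(-½)) = -2 + (N²/(1 + N) + 0) = -2 + N²/(1 + N))
z(J)*(-24648) = ((-2 + 8² - 2*8)/(1 + 8))*(-24648) = ((-2 + 64 - 16)/9)*(-24648) = ((⅑)*46)*(-24648) = (46/9)*(-24648) = -377936/3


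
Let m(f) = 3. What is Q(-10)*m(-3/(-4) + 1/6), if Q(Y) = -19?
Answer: -57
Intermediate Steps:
Q(-10)*m(-3/(-4) + 1/6) = -19*3 = -57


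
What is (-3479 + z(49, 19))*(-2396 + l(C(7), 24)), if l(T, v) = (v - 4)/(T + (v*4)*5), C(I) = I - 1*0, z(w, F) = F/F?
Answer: 4058241696/487 ≈ 8.3331e+6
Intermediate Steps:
z(w, F) = 1
C(I) = I (C(I) = I + 0 = I)
l(T, v) = (-4 + v)/(T + 20*v) (l(T, v) = (-4 + v)/(T + (4*v)*5) = (-4 + v)/(T + 20*v))
(-3479 + z(49, 19))*(-2396 + l(C(7), 24)) = (-3479 + 1)*(-2396 + (-4 + 24)/(7 + 20*24)) = -3478*(-2396 + 20/(7 + 480)) = -3478*(-2396 + 20/487) = -3478*(-1166832/487) = 4058241696/487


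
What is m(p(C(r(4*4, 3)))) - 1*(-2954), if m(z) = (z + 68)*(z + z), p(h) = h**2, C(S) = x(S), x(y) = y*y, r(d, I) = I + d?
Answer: 33984852692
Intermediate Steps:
x(y) = y**2
C(S) = S**2
m(z) = 2*z*(68 + z) (m(z) = (68 + z)*(2*z) = 2*z*(68 + z))
m(p(C(r(4*4, 3)))) - 1*(-2954) = 2*((3 + 4*4)**2)**2*(68 + ((3 + 4*4)**2)**2) - 1*(-2954) = 2*((3 + 16)**2)**2*(68 + ((3 + 16)**2)**2) + 2954 = 2*(19**2)**2*(68 + (19**2)**2) + 2954 = 2*361**2*(68 + 361**2) + 2954 = 2*130321*(68 + 130321) + 2954 = 2*130321*130389 + 2954 = 33984849738 + 2954 = 33984852692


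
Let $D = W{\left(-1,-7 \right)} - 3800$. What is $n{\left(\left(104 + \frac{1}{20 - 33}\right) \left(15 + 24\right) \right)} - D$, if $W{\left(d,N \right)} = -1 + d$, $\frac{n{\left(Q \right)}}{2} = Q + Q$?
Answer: $20014$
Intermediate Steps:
$n{\left(Q \right)} = 4 Q$ ($n{\left(Q \right)} = 2 \left(Q + Q\right) = 2 \cdot 2 Q = 4 Q$)
$D = -3802$ ($D = \left(-1 - 1\right) - 3800 = -2 - 3800 = -3802$)
$n{\left(\left(104 + \frac{1}{20 - 33}\right) \left(15 + 24\right) \right)} - D = 4 \left(104 + \frac{1}{20 - 33}\right) \left(15 + 24\right) - -3802 = 4 \left(104 + \frac{1}{-13}\right) 39 + 3802 = 4 \left(104 - \frac{1}{13}\right) 39 + 3802 = 4 \cdot \frac{1351}{13} \cdot 39 + 3802 = 4 \cdot 4053 + 3802 = 16212 + 3802 = 20014$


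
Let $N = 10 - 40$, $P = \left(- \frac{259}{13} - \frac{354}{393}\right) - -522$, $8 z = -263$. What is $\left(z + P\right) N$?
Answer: $- \frac{95702025}{6812} \approx -14049.0$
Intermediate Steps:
$z = - \frac{263}{8}$ ($z = \frac{1}{8} \left(-263\right) = - \frac{263}{8} \approx -32.875$)
$P = \frac{853503}{1703}$ ($P = \left(\left(-259\right) \frac{1}{13} - \frac{118}{131}\right) + 522 = \left(- \frac{259}{13} - \frac{118}{131}\right) + 522 = - \frac{35463}{1703} + 522 = \frac{853503}{1703} \approx 501.18$)
$N = -30$ ($N = 10 - 40 = -30$)
$\left(z + P\right) N = \left(- \frac{263}{8} + \frac{853503}{1703}\right) \left(-30\right) = \frac{6380135}{13624} \left(-30\right) = - \frac{95702025}{6812}$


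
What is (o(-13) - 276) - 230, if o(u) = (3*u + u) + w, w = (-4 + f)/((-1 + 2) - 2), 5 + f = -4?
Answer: -545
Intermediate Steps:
f = -9 (f = -5 - 4 = -9)
w = 13 (w = (-4 - 9)/((-1 + 2) - 2) = -13/(1 - 2) = -13/(-1) = -13*(-1) = 13)
o(u) = 13 + 4*u (o(u) = (3*u + u) + 13 = 4*u + 13 = 13 + 4*u)
(o(-13) - 276) - 230 = ((13 + 4*(-13)) - 276) - 230 = ((13 - 52) - 276) - 230 = (-39 - 276) - 230 = -315 - 230 = -545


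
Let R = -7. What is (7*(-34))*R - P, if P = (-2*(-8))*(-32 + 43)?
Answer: 1490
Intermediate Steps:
P = 176 (P = 16*11 = 176)
(7*(-34))*R - P = (7*(-34))*(-7) - 1*176 = -238*(-7) - 176 = 1666 - 176 = 1490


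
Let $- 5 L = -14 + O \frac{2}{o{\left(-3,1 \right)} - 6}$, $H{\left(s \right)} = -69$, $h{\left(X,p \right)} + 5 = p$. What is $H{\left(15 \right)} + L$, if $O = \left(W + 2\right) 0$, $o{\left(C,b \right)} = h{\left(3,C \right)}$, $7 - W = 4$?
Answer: $- \frac{331}{5} \approx -66.2$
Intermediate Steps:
$h{\left(X,p \right)} = -5 + p$
$W = 3$ ($W = 7 - 4 = 3$)
$o{\left(C,b \right)} = -5 + C$
$O = 0$ ($O = \left(3 + 2\right) 0 = 5 \cdot 0 = 0$)
$L = \frac{14}{5}$ ($L = - \frac{-14 + 0 \frac{2}{\left(-5 - 3\right) - 6}}{5} = - \frac{-14 + 0 \frac{2}{-8 - 6}}{5} = - \frac{-14 + 0 \frac{2}{-14}}{5} = - \frac{-14 + 0 \cdot 2 \left(- \frac{1}{14}\right)}{5} = - \frac{-14 + 0 \left(- \frac{1}{7}\right)}{5} = - \frac{-14 + 0}{5} = \left(- \frac{1}{5}\right) \left(-14\right) = \frac{14}{5} \approx 2.8$)
$H{\left(15 \right)} + L = -69 + \frac{14}{5} = - \frac{331}{5}$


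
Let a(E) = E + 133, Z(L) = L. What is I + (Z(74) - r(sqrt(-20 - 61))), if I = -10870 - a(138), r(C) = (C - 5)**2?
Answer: -11011 + 90*I ≈ -11011.0 + 90.0*I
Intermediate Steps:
a(E) = 133 + E
r(C) = (-5 + C)**2
I = -11141 (I = -10870 - (133 + 138) = -10870 - 1*271 = -10870 - 271 = -11141)
I + (Z(74) - r(sqrt(-20 - 61))) = -11141 + (74 - (-5 + sqrt(-20 - 61))**2) = -11141 + (74 - (-5 + sqrt(-81))**2) = -11141 + (74 - (-5 + 9*I)**2) = -11067 - (-5 + 9*I)**2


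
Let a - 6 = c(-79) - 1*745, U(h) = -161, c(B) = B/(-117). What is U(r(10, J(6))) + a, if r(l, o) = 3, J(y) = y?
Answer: -105221/117 ≈ -899.33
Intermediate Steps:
c(B) = -B/117 (c(B) = B*(-1/117) = -B/117)
a = -86384/117 (a = 6 + (-1/117*(-79) - 1*745) = 6 + (79/117 - 745) = 6 - 87086/117 = -86384/117 ≈ -738.33)
U(r(10, J(6))) + a = -161 - 86384/117 = -105221/117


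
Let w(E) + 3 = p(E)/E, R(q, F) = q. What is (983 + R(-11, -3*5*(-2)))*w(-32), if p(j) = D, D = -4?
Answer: -5589/2 ≈ -2794.5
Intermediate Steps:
p(j) = -4
w(E) = -3 - 4/E
(983 + R(-11, -3*5*(-2)))*w(-32) = (983 - 11)*(-3 - 4/(-32)) = 972*(-3 - 4*(-1/32)) = 972*(-3 + 1/8) = 972*(-23/8) = -5589/2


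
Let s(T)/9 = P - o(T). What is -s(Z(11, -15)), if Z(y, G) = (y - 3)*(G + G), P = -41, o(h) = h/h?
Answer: 378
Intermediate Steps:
o(h) = 1
Z(y, G) = 2*G*(-3 + y) (Z(y, G) = (-3 + y)*(2*G) = 2*G*(-3 + y))
s(T) = -378 (s(T) = 9*(-41 - 1*1) = 9*(-41 - 1) = 9*(-42) = -378)
-s(Z(11, -15)) = -1*(-378) = 378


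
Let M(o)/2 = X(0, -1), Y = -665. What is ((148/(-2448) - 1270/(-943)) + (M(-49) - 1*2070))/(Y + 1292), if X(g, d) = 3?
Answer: -1190425075/361851732 ≈ -3.2898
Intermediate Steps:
M(o) = 6 (M(o) = 2*3 = 6)
((148/(-2448) - 1270/(-943)) + (M(-49) - 1*2070))/(Y + 1292) = ((148/(-2448) - 1270/(-943)) + (6 - 1*2070))/(-665 + 1292) = ((148*(-1/2448) - 1270*(-1/943)) + (6 - 2070))/627 = ((-37/612 + 1270/943) - 2064)*(1/627) = (742349/577116 - 2064)*(1/627) = -1190425075/577116*1/627 = -1190425075/361851732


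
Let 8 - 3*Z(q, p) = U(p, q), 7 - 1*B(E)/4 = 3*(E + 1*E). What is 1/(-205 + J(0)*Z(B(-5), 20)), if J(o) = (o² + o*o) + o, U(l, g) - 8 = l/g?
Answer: -1/205 ≈ -0.0048781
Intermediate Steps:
U(l, g) = 8 + l/g
B(E) = 28 - 24*E (B(E) = 28 - 12*(E + 1*E) = 28 - 12*(E + E) = 28 - 12*2*E = 28 - 24*E)
Z(q, p) = -p/(3*q) (Z(q, p) = 8/3 - (8 + p/q)/3 = 8/3 + (-8/3 - p/(3*q)) = -p/(3*q))
J(o) = o + 2*o² (J(o) = (o² + o²) + o = 2*o² + o = o + 2*o²)
1/(-205 + J(0)*Z(B(-5), 20)) = 1/(-205 + (0*(1 + 2*0))*(-⅓*20/(28 - 24*(-5)))) = 1/(-205 + (0*(1 + 0))*(-⅓*20/(28 + 120))) = 1/(-205 + (0*1)*(-⅓*20/148)) = 1/(-205 + 0*(-⅓*20*1/148)) = 1/(-205 + 0*(-5/111)) = 1/(-205 + 0) = 1/(-205) = -1/205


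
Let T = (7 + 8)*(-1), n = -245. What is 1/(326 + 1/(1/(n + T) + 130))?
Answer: 33799/11018734 ≈ 0.0030674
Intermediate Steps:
T = -15 (T = 15*(-1) = -15)
1/(326 + 1/(1/(n + T) + 130)) = 1/(326 + 1/(1/(-245 - 15) + 130)) = 1/(326 + 1/(1/(-260) + 130)) = 1/(326 + 1/(-1/260 + 130)) = 1/(326 + 1/(33799/260)) = 1/(326 + 260/33799) = 1/(11018734/33799) = 33799/11018734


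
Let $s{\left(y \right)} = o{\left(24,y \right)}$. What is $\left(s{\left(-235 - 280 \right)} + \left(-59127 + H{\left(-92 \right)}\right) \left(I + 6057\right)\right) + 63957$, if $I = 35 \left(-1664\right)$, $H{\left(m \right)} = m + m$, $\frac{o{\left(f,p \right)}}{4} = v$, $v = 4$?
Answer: $3095089886$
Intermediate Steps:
$o{\left(f,p \right)} = 16$ ($o{\left(f,p \right)} = 4 \cdot 4 = 16$)
$s{\left(y \right)} = 16$
$H{\left(m \right)} = 2 m$
$I = -58240$
$\left(s{\left(-235 - 280 \right)} + \left(-59127 + H{\left(-92 \right)}\right) \left(I + 6057\right)\right) + 63957 = \left(16 + \left(-59127 + 2 \left(-92\right)\right) \left(-58240 + 6057\right)\right) + 63957 = \left(16 + \left(-59127 - 184\right) \left(-52183\right)\right) + 63957 = \left(16 - -3095025913\right) + 63957 = \left(16 + 3095025913\right) + 63957 = 3095025929 + 63957 = 3095089886$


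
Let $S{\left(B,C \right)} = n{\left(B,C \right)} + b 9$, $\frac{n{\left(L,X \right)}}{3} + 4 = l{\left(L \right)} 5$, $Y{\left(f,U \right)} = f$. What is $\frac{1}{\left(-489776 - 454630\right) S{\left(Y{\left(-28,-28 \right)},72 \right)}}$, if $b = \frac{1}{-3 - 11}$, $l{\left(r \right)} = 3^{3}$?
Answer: $- \frac{7}{2593811079} \approx -2.6987 \cdot 10^{-9}$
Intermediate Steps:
$l{\left(r \right)} = 27$
$b = - \frac{1}{14}$ ($b = \frac{1}{-14} = - \frac{1}{14} \approx -0.071429$)
$n{\left(L,X \right)} = 393$ ($n{\left(L,X \right)} = -12 + 3 \cdot 27 \cdot 5 = -12 + 3 \cdot 135 = -12 + 405 = 393$)
$S{\left(B,C \right)} = \frac{5493}{14}$ ($S{\left(B,C \right)} = 393 - \frac{9}{14} = \frac{5493}{14}$)
$\frac{1}{\left(-489776 - 454630\right) S{\left(Y{\left(-28,-28 \right)},72 \right)}} = \frac{1}{\left(-489776 - 454630\right) \frac{5493}{14}} = \frac{1}{-944406} \cdot \frac{14}{5493} = \left(- \frac{1}{944406}\right) \frac{14}{5493} = - \frac{7}{2593811079}$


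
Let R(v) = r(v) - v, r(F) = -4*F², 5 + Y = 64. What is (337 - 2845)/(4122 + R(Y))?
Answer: 44/173 ≈ 0.25434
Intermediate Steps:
Y = 59 (Y = -5 + 64 = 59)
R(v) = -v - 4*v² (R(v) = -4*v² - v = -v - 4*v²)
(337 - 2845)/(4122 + R(Y)) = (337 - 2845)/(4122 + 59*(-1 - 4*59)) = -2508/(4122 + 59*(-1 - 236)) = -2508/(4122 + 59*(-237)) = -2508/(4122 - 13983) = -2508/(-9861) = -2508*(-1/9861) = 44/173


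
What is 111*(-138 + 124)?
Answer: -1554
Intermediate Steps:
111*(-138 + 124) = 111*(-14) = -1554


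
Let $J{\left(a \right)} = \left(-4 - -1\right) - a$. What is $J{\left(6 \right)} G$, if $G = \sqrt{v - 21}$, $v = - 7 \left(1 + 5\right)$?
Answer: $- 27 i \sqrt{7} \approx - 71.435 i$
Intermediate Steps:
$v = -42$ ($v = \left(-7\right) 6 = -42$)
$J{\left(a \right)} = -3 - a$ ($J{\left(a \right)} = \left(-4 + 1\right) - a = -3 - a$)
$G = 3 i \sqrt{7}$ ($G = \sqrt{-42 - 21} = \sqrt{-63} = 3 i \sqrt{7} \approx 7.9373 i$)
$J{\left(6 \right)} G = \left(-3 - 6\right) 3 i \sqrt{7} = - 9 \cdot 3 i \sqrt{7} = - 27 i \sqrt{7}$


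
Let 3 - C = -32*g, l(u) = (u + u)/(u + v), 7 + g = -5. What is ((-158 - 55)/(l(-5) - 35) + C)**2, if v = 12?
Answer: 1016844544/7225 ≈ 1.4074e+5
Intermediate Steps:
g = -12 (g = -7 - 5 = -12)
l(u) = 2*u/(12 + u) (l(u) = (u + u)/(u + 12) = (2*u)/(12 + u) = 2*u/(12 + u))
C = -381 (C = 3 - (-32)*(-12) = 3 - 1*384 = 3 - 384 = -381)
((-158 - 55)/(l(-5) - 35) + C)**2 = ((-158 - 55)/(2*(-5)/(12 - 5) - 35) - 381)**2 = (-213/(2*(-5)/7 - 35) - 381)**2 = (-213/(2*(-5)*(1/7) - 35) - 381)**2 = (-213/(-10/7 - 35) - 381)**2 = (-213/(-255/7) - 381)**2 = (-213*(-7/255) - 381)**2 = (497/85 - 381)**2 = (-31888/85)**2 = 1016844544/7225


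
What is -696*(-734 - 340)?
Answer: 747504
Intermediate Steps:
-696*(-734 - 340) = -696*(-1074) = 747504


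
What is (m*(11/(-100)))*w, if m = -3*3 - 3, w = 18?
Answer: 594/25 ≈ 23.760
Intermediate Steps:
m = -12 (m = -9 - 3 = -12)
(m*(11/(-100)))*w = -132/(-100)*18 = -132*(-1)/100*18 = -12*(-11/100)*18 = (33/25)*18 = 594/25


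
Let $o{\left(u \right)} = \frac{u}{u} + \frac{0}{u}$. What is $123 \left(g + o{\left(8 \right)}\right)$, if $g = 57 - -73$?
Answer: $16113$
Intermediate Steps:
$g = 130$ ($g = 57 + 73 = 130$)
$o{\left(u \right)} = 1$ ($o{\left(u \right)} = 1 + 0 = 1$)
$123 \left(g + o{\left(8 \right)}\right) = 123 \left(130 + 1\right) = 123 \cdot 131 = 16113$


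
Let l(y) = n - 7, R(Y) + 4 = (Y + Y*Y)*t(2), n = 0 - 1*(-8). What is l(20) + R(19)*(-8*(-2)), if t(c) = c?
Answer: 12097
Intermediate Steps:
n = 8 (n = 0 + 8 = 8)
R(Y) = -4 + 2*Y + 2*Y**2 (R(Y) = -4 + (Y + Y*Y)*2 = -4 + (Y + Y**2)*2 = -4 + (2*Y + 2*Y**2) = -4 + 2*Y + 2*Y**2)
l(y) = 1 (l(y) = 8 - 7 = 1)
l(20) + R(19)*(-8*(-2)) = 1 + (-4 + 2*19 + 2*19**2)*(-8*(-2)) = 1 + (-4 + 38 + 2*361)*16 = 1 + (-4 + 38 + 722)*16 = 1 + 756*16 = 1 + 12096 = 12097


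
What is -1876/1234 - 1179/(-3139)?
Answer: -2216939/1936763 ≈ -1.1447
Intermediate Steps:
-1876/1234 - 1179/(-3139) = -1876*1/1234 - 1179*(-1/3139) = -938/617 + 1179/3139 = -2216939/1936763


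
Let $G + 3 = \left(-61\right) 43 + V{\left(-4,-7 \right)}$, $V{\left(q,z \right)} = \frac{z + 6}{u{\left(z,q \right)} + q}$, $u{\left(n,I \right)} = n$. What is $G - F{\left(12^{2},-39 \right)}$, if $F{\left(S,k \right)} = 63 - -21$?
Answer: $- \frac{29809}{11} \approx -2709.9$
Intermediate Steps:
$F{\left(S,k \right)} = 84$ ($F{\left(S,k \right)} = 63 + 21 = 84$)
$V{\left(q,z \right)} = \frac{6 + z}{q + z}$ ($V{\left(q,z \right)} = \frac{z + 6}{z + q} = \frac{6 + z}{q + z}$)
$G = - \frac{28885}{11}$ ($G = -3 - \left(2623 - \frac{6 - 7}{-4 - 7}\right) = -3 - \left(2623 - \frac{1}{-11} \left(-1\right)\right) = -3 - \frac{28852}{11} = - \frac{28885}{11} \approx -2625.9$)
$G - F{\left(12^{2},-39 \right)} = - \frac{28885}{11} - 84 = - \frac{29809}{11}$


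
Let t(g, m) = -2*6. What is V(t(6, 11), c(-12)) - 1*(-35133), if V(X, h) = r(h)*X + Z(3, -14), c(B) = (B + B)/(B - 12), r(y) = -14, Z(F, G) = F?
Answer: 35304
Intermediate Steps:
t(g, m) = -12
c(B) = 2*B/(-12 + B) (c(B) = (2*B)/(-12 + B) = 2*B/(-12 + B))
V(X, h) = 3 - 14*X (V(X, h) = -14*X + 3 = 3 - 14*X)
V(t(6, 11), c(-12)) - 1*(-35133) = (3 - 14*(-12)) - 1*(-35133) = (3 + 168) + 35133 = 171 + 35133 = 35304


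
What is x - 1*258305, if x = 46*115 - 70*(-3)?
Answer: -252805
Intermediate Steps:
x = 5500 (x = 5290 + 210 = 5500)
x - 1*258305 = 5500 - 1*258305 = 5500 - 258305 = -252805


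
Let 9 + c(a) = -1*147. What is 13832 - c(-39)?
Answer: 13988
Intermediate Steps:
c(a) = -156 (c(a) = -9 - 1*147 = -9 - 147 = -156)
13832 - c(-39) = 13832 - 1*(-156) = 13832 + 156 = 13988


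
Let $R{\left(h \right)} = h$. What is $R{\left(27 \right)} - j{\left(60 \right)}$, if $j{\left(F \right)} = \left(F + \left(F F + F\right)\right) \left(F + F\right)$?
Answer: $-446373$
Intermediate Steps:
$j{\left(F \right)} = 2 F \left(F^{2} + 2 F\right)$ ($j{\left(F \right)} = \left(F + \left(F^{2} + F\right)\right) 2 F = \left(F + \left(F + F^{2}\right)\right) 2 F = \left(F^{2} + 2 F\right) 2 F = 2 F \left(F^{2} + 2 F\right)$)
$R{\left(27 \right)} - j{\left(60 \right)} = 27 - 2 \cdot 60^{2} \left(2 + 60\right) = 27 - 2 \cdot 3600 \cdot 62 = 27 - 446400 = -446373$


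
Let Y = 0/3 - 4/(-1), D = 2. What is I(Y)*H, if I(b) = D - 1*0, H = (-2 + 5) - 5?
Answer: -4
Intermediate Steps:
H = -2 (H = 3 - 5 = -2)
Y = 4 (Y = 0*(⅓) - 4*(-1) = 0 + 4 = 4)
I(b) = 2 (I(b) = 2 - 1*0 = 2 + 0 = 2)
I(Y)*H = 2*(-2) = -4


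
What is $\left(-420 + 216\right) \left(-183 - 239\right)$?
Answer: $86088$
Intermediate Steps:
$\left(-420 + 216\right) \left(-183 - 239\right) = \left(-204\right) \left(-422\right) = 86088$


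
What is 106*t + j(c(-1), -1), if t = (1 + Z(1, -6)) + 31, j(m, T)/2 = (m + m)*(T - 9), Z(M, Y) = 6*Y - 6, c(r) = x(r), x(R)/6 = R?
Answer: -820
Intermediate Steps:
x(R) = 6*R
c(r) = 6*r
Z(M, Y) = -6 + 6*Y
j(m, T) = 4*m*(-9 + T) (j(m, T) = 2*((m + m)*(T - 9)) = 2*((2*m)*(-9 + T)) = 2*(2*m*(-9 + T)) = 4*m*(-9 + T))
t = -10 (t = (1 + (-6 + 6*(-6))) + 31 = (1 + (-6 - 36)) + 31 = (1 - 42) + 31 = -41 + 31 = -10)
106*t + j(c(-1), -1) = 106*(-10) + 4*(6*(-1))*(-9 - 1) = -1060 + 4*(-6)*(-10) = -1060 + 240 = -820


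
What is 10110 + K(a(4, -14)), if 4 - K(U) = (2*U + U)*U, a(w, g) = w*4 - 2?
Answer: 9526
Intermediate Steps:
a(w, g) = -2 + 4*w (a(w, g) = 4*w - 2 = -2 + 4*w)
K(U) = 4 - 3*U**2 (K(U) = 4 - (2*U + U)*U = 4 - 3*U*U = 4 - 3*U**2)
10110 + K(a(4, -14)) = 10110 + (4 - 3*(-2 + 4*4)**2) = 10110 + (4 - 3*(-2 + 16)**2) = 10110 + (4 - 3*14**2) = 10110 + (4 - 3*196) = 10110 + (4 - 588) = 10110 - 584 = 9526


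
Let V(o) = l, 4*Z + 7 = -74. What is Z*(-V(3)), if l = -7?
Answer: -567/4 ≈ -141.75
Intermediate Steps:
Z = -81/4 (Z = -7/4 + (¼)*(-74) = -7/4 - 37/2 = -81/4 ≈ -20.250)
V(o) = -7
Z*(-V(3)) = -(-81)*(-7)/4 = -81/4*7 = -567/4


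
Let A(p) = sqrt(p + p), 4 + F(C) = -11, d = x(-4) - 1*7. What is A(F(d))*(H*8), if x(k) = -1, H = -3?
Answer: -24*I*sqrt(30) ≈ -131.45*I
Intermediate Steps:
d = -8 (d = -1 - 1*7 = -1 - 7 = -8)
F(C) = -15 (F(C) = -4 - 11 = -15)
A(p) = sqrt(2)*sqrt(p) (A(p) = sqrt(2*p) = sqrt(2)*sqrt(p))
A(F(d))*(H*8) = (sqrt(2)*sqrt(-15))*(-3*8) = (sqrt(2)*(I*sqrt(15)))*(-24) = (I*sqrt(30))*(-24) = -24*I*sqrt(30)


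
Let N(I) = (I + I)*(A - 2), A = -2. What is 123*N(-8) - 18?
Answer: 7854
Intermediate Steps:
N(I) = -8*I (N(I) = (I + I)*(-2 - 2) = (2*I)*(-4) = -8*I)
123*N(-8) - 18 = 123*(-8*(-8)) - 18 = 123*64 - 18 = 7872 - 18 = 7854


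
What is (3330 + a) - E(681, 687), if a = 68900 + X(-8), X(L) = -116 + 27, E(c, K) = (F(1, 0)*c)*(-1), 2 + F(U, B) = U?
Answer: 71460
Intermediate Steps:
F(U, B) = -2 + U
E(c, K) = c (E(c, K) = ((-2 + 1)*c)*(-1) = -c*(-1) = c)
X(L) = -89
a = 68811 (a = 68900 - 89 = 68811)
(3330 + a) - E(681, 687) = (3330 + 68811) - 1*681 = 72141 - 681 = 71460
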